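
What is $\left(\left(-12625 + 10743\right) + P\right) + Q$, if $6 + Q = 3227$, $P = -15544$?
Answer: $-14205$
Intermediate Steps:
$Q = 3221$ ($Q = -6 + 3227 = 3221$)
$\left(\left(-12625 + 10743\right) + P\right) + Q = \left(\left(-12625 + 10743\right) - 15544\right) + 3221 = \left(-1882 - 15544\right) + 3221 = -17426 + 3221 = -14205$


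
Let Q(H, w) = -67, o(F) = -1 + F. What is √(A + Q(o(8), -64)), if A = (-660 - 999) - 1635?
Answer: I*√3361 ≈ 57.974*I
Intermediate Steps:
A = -3294 (A = -1659 - 1635 = -3294)
√(A + Q(o(8), -64)) = √(-3294 - 67) = √(-3361) = I*√3361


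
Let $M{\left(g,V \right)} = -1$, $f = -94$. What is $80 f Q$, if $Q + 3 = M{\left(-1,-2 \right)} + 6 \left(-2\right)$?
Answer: $120320$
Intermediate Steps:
$Q = -16$ ($Q = -3 + \left(-1 + 6 \left(-2\right)\right) = -3 - 13 = -16$)
$80 f Q = 80 \left(-94\right) \left(-16\right) = \left(-7520\right) \left(-16\right) = 120320$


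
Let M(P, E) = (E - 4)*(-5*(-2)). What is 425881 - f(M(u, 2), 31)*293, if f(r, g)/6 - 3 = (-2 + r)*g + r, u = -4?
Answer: 1654723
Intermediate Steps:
M(P, E) = -40 + 10*E (M(P, E) = (-4 + E)*10 = -40 + 10*E)
f(r, g) = 18 + 6*r + 6*g*(-2 + r) (f(r, g) = 18 + 6*((-2 + r)*g + r) = 18 + 6*(g*(-2 + r) + r) = 18 + 6*(r + g*(-2 + r)) = 18 + (6*r + 6*g*(-2 + r)) = 18 + 6*r + 6*g*(-2 + r))
425881 - f(M(u, 2), 31)*293 = 425881 - (18 - 12*31 + 6*(-40 + 10*2) + 6*31*(-40 + 10*2))*293 = 425881 - (18 - 372 + 6*(-40 + 20) + 6*31*(-40 + 20))*293 = 425881 - (18 - 372 + 6*(-20) + 6*31*(-20))*293 = 425881 - (18 - 372 - 120 - 3720)*293 = 425881 - (-4194)*293 = 425881 - 1*(-1228842) = 425881 + 1228842 = 1654723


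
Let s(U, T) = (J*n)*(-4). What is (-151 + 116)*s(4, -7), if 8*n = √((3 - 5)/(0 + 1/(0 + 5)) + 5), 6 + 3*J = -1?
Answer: -245*I*√5/6 ≈ -91.306*I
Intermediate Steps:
J = -7/3 (J = -2 + (⅓)*(-1) = -2 - ⅓ = -7/3 ≈ -2.3333)
n = I*√5/8 (n = √((3 - 5)/(0 + 1/(0 + 5)) + 5)/8 = √(-2/(0 + 1/5) + 5)/8 = √(-2/(0 + ⅕) + 5)/8 = √(-2/⅕ + 5)/8 = √(-2*5 + 5)/8 = √(-10 + 5)/8 = √(-5)/8 = (I*√5)/8 = I*√5/8 ≈ 0.27951*I)
s(U, T) = 7*I*√5/6 (s(U, T) = -7*I*√5/24*(-4) = 7*I*√5/6)
(-151 + 116)*s(4, -7) = (-151 + 116)*(7*I*√5/6) = -245*I*√5/6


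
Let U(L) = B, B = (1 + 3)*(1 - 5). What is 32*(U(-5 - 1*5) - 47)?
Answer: -2016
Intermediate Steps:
B = -16 (B = 4*(-4) = -16)
U(L) = -16
32*(U(-5 - 1*5) - 47) = 32*(-16 - 47) = 32*(-63) = -2016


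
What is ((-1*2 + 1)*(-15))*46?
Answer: 690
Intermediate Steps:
((-1*2 + 1)*(-15))*46 = ((-2 + 1)*(-15))*46 = -1*(-15)*46 = 15*46 = 690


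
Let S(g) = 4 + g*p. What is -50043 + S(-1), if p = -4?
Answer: -50035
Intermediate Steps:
S(g) = 4 - 4*g (S(g) = 4 + g*(-4) = 4 - 4*g)
-50043 + S(-1) = -50043 + (4 - 4*(-1)) = -50043 + (4 + 4) = -50043 + 8 = -50035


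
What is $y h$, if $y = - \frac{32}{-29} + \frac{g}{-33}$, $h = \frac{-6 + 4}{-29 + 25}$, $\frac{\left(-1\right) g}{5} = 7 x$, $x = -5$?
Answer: $- \frac{4019}{1914} \approx -2.0998$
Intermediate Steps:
$g = 175$ ($g = - 5 \cdot 7 \left(-5\right) = \left(-5\right) \left(-35\right) = 175$)
$h = \frac{1}{2}$ ($h = - \frac{2}{-4} = \left(-2\right) \left(- \frac{1}{4}\right) = \frac{1}{2} \approx 0.5$)
$y = - \frac{4019}{957}$ ($y = - \frac{32}{-29} + \frac{175}{-33} = \left(-32\right) \left(- \frac{1}{29}\right) + 175 \left(- \frac{1}{33}\right) = \frac{32}{29} - \frac{175}{33} = - \frac{4019}{957} \approx -4.1996$)
$y h = \left(- \frac{4019}{957}\right) \frac{1}{2} = - \frac{4019}{1914}$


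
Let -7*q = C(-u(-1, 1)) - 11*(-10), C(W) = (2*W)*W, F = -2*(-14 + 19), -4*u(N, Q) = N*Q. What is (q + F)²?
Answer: 2076481/3136 ≈ 662.14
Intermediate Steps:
u(N, Q) = -N*Q/4
F = -10 (F = -2*5 = -10)
C(W) = 2*W²
q = -881/56 (q = -(2*(-(-1)*(-1)/4)² - 11*(-10))/7 = -(2*(-1*¼)² + 110)/7 = -(2*(-¼)² + 110)/7 = -(2*(1/16) + 110)/7 = -(⅛ + 110)/7 = -⅐*881/8 = -881/56 ≈ -15.732)
(q + F)² = (-881/56 - 10)² = (-1441/56)² = 2076481/3136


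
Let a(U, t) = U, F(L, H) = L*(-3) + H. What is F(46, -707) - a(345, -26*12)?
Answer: -1190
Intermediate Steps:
F(L, H) = H - 3*L (F(L, H) = -3*L + H = H - 3*L)
F(46, -707) - a(345, -26*12) = (-707 - 3*46) - 1*345 = (-707 - 138) - 345 = -845 - 345 = -1190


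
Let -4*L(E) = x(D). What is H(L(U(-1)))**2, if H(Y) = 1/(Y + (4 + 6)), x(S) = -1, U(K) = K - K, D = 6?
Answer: 16/1681 ≈ 0.0095181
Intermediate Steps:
U(K) = 0
L(E) = 1/4 (L(E) = -1/4*(-1) = 1/4)
H(Y) = 1/(10 + Y) (H(Y) = 1/(Y + 10) = 1/(10 + Y))
H(L(U(-1)))**2 = (1/(10 + 1/4))**2 = (1/(41/4))**2 = (4/41)**2 = 16/1681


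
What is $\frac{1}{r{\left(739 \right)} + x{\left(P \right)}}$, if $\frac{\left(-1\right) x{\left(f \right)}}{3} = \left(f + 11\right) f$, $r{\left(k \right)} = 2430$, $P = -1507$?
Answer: $- \frac{1}{6760986} \approx -1.4791 \cdot 10^{-7}$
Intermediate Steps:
$x{\left(f \right)} = - 3 f \left(11 + f\right)$ ($x{\left(f \right)} = - 3 \left(f + 11\right) f = - 3 \left(11 + f\right) f = - 3 f \left(11 + f\right)$)
$\frac{1}{r{\left(739 \right)} + x{\left(P \right)}} = \frac{1}{2430 - - 4521 \left(11 - 1507\right)} = \frac{1}{2430 - \left(-4521\right) \left(-1496\right)} = \frac{1}{2430 - 6763416} = \frac{1}{-6760986} = - \frac{1}{6760986}$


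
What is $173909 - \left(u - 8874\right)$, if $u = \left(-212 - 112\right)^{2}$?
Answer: $77807$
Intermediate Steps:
$u = 104976$ ($u = \left(-324\right)^{2} = 104976$)
$173909 - \left(u - 8874\right) = 173909 - \left(104976 - 8874\right) = 173909 - 96102 = 77807$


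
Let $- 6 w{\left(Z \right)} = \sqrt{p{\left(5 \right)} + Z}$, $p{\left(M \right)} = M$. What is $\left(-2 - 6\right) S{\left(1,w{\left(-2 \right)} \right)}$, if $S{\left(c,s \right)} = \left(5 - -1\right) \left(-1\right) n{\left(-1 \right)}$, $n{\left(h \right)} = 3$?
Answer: $144$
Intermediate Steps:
$w{\left(Z \right)} = - \frac{\sqrt{5 + Z}}{6}$
$S{\left(c,s \right)} = -18$ ($S{\left(c,s \right)} = \left(5 - -1\right) \left(-1\right) 3 = \left(5 + 1\right) \left(-1\right) 3 = 6 \left(-1\right) 3 = \left(-6\right) 3 = -18$)
$\left(-2 - 6\right) S{\left(1,w{\left(-2 \right)} \right)} = \left(-2 - 6\right) \left(-18\right) = \left(-8\right) \left(-18\right) = 144$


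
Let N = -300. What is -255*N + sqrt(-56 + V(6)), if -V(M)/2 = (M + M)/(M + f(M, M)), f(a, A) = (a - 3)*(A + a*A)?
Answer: 76500 + I*sqrt(6798)/11 ≈ 76500.0 + 7.4955*I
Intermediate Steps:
f(a, A) = (-3 + a)*(A + A*a)
V(M) = -4*M/(M + M*(-3 + M**2 - 2*M)) (V(M) = -2*(M + M)/(M + M*(-3 + M**2 - 2*M)) = -2*2*M/(M + M*(-3 + M**2 - 2*M)) = -4*M/(M + M*(-3 + M**2 - 2*M)))
-255*N + sqrt(-56 + V(6)) = -255*(-300) + sqrt(-56 + 4/(2 - 1*6**2 + 2*6)) = 76500 + sqrt(-56 + 4/(2 - 1*36 + 12)) = 76500 + sqrt(-56 + 4/(2 - 36 + 12)) = 76500 + sqrt(-56 + 4/(-22)) = 76500 + sqrt(-56 + 4*(-1/22)) = 76500 + sqrt(-56 - 2/11) = 76500 + sqrt(-618/11) = 76500 + I*sqrt(6798)/11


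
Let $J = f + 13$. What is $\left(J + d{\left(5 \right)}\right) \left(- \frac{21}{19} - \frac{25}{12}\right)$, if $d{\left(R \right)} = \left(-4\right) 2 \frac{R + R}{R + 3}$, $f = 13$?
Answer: $- \frac{2908}{57} \approx -51.018$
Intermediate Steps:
$d{\left(R \right)} = - \frac{16 R}{3 + R}$ ($d{\left(R \right)} = - 8 \frac{2 R}{3 + R} = - \frac{16 R}{3 + R}$)
$J = 26$ ($J = 13 + 13 = 26$)
$\left(J + d{\left(5 \right)}\right) \left(- \frac{21}{19} - \frac{25}{12}\right) = \left(26 - \frac{80}{3 + 5}\right) \left(- \frac{21}{19} - \frac{25}{12}\right) = \left(26 - \frac{80}{8}\right) \left(\left(-21\right) \frac{1}{19} - \frac{25}{12}\right) = \left(26 - 80 \cdot \frac{1}{8}\right) \left(- \frac{21}{19} - \frac{25}{12}\right) = \left(26 - 10\right) \left(- \frac{727}{228}\right) = 16 \left(- \frac{727}{228}\right) = - \frac{2908}{57}$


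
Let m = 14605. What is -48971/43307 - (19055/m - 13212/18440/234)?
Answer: -290400901853/119387871460 ≈ -2.4324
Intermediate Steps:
-48971/43307 - (19055/m - 13212/18440/234) = -48971/43307 - (19055/14605 - 13212/18440/234) = -48971*1/43307 - (19055*(1/14605) - 13212*1/18440*(1/234)) = -48971/43307 - (3811/2921 - 3303/4610*1/234) = -48971/43307 - (3811/2921 - 367/119860) = -48971/43307 - 1*455714453/350111060 = -48971/43307 - 455714453/350111060 = -290400901853/119387871460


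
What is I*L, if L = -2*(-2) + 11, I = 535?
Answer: 8025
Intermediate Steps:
L = 15 (L = 4 + 11 = 15)
I*L = 535*15 = 8025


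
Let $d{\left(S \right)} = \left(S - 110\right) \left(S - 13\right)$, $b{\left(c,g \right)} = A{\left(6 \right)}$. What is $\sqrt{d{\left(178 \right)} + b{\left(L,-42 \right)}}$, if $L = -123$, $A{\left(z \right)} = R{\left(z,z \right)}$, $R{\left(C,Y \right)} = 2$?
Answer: $\sqrt{11222} \approx 105.93$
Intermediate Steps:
$A{\left(z \right)} = 2$
$b{\left(c,g \right)} = 2$
$d{\left(S \right)} = \left(-110 + S\right) \left(-13 + S\right)$
$\sqrt{d{\left(178 \right)} + b{\left(L,-42 \right)}} = \sqrt{\left(1430 + 178^{2} - 21894\right) + 2} = \sqrt{\left(1430 + 31684 - 21894\right) + 2} = \sqrt{11220 + 2} = \sqrt{11222}$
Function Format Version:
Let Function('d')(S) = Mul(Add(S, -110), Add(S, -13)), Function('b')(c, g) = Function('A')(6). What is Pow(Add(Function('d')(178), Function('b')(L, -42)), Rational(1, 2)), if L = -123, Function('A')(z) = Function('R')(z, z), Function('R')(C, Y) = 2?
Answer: Pow(11222, Rational(1, 2)) ≈ 105.93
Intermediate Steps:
Function('A')(z) = 2
Function('b')(c, g) = 2
Function('d')(S) = Mul(Add(-110, S), Add(-13, S))
Pow(Add(Function('d')(178), Function('b')(L, -42)), Rational(1, 2)) = Pow(Add(Add(1430, Pow(178, 2), Mul(-123, 178)), 2), Rational(1, 2)) = Pow(Add(Add(1430, 31684, -21894), 2), Rational(1, 2)) = Pow(Add(11220, 2), Rational(1, 2)) = Pow(11222, Rational(1, 2))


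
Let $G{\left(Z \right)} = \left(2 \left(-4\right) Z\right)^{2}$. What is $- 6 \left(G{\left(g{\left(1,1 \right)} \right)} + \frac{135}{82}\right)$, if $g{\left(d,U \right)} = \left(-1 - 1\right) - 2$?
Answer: $- \frac{252309}{41} \approx -6153.9$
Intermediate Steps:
$g{\left(d,U \right)} = -4$ ($g{\left(d,U \right)} = -2 - 2 = -4$)
$G{\left(Z \right)} = 64 Z^{2}$ ($G{\left(Z \right)} = \left(- 8 Z\right)^{2} = 64 Z^{2}$)
$- 6 \left(G{\left(g{\left(1,1 \right)} \right)} + \frac{135}{82}\right) = - 6 \left(64 \left(-4\right)^{2} + \frac{135}{82}\right) = - 6 \left(64 \cdot 16 + 135 \cdot \frac{1}{82}\right) = - 6 \left(1024 + \frac{135}{82}\right) = \left(-6\right) \frac{84103}{82} = - \frac{252309}{41}$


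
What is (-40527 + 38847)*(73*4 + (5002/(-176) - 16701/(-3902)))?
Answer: -9657540690/21461 ≈ -4.5000e+5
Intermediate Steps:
(-40527 + 38847)*(73*4 + (5002/(-176) - 16701/(-3902))) = -1680*(292 + (5002*(-1/176) - 16701*(-1/3902))) = -1680*(292 + (-2501/88 + 16701/3902)) = -1680*(292 - 4144607/171688) = -1680*45988289/171688 = -9657540690/21461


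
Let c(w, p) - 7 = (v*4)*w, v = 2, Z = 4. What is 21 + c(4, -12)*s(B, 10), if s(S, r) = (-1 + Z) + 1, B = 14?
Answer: 177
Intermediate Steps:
c(w, p) = 7 + 8*w (c(w, p) = 7 + (2*4)*w = 7 + 8*w)
s(S, r) = 4 (s(S, r) = (-1 + 4) + 1 = 3 + 1 = 4)
21 + c(4, -12)*s(B, 10) = 21 + (7 + 8*4)*4 = 21 + (7 + 32)*4 = 21 + 39*4 = 21 + 156 = 177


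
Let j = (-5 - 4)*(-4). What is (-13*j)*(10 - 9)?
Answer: -468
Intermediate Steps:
j = 36 (j = -9*(-4) = 36)
(-13*j)*(10 - 9) = (-13*36)*(10 - 9) = -468*1 = -468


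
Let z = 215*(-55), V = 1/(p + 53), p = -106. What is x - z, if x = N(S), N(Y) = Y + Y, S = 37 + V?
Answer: 630645/53 ≈ 11899.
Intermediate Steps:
V = -1/53 (V = 1/(-106 + 53) = 1/(-53) = -1/53 ≈ -0.018868)
S = 1960/53 (S = 37 - 1/53 = 1960/53 ≈ 36.981)
N(Y) = 2*Y
x = 3920/53 (x = 2*(1960/53) = 3920/53 ≈ 73.962)
z = -11825
x - z = 3920/53 - 1*(-11825) = 3920/53 + 11825 = 630645/53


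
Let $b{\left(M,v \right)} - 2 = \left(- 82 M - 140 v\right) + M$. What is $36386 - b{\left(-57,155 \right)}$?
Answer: $53467$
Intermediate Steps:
$b{\left(M,v \right)} = 2 - 140 v - 81 M$ ($b{\left(M,v \right)} = 2 - \left(81 M + 140 v\right) = 2 - 140 v - 81 M$)
$36386 - b{\left(-57,155 \right)} = 36386 - \left(2 - 21700 - -4617\right) = 36386 - \left(2 - 21700 + 4617\right) = 36386 - -17081 = 36386 + 17081 = 53467$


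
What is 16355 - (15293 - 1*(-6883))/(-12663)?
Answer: 3287707/201 ≈ 16357.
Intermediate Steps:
16355 - (15293 - 1*(-6883))/(-12663) = 16355 - (15293 + 6883)*(-1)/12663 = 16355 - 22176*(-1)/12663 = 16355 - 1*(-352/201) = 16355 + 352/201 = 3287707/201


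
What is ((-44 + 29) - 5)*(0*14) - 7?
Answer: -7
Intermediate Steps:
((-44 + 29) - 5)*(0*14) - 7 = (-15 - 5)*0 - 7 = -20*0 - 7 = 0 - 7 = -7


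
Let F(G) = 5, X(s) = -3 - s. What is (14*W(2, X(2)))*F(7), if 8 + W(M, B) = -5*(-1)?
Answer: -210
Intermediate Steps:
W(M, B) = -3 (W(M, B) = -8 - 5*(-1) = -8 + 5 = -3)
(14*W(2, X(2)))*F(7) = (14*(-3))*5 = -42*5 = -210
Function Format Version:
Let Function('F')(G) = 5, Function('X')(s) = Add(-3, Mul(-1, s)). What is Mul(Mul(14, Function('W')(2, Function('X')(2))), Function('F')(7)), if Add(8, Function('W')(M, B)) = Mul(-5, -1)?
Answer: -210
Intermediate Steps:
Function('W')(M, B) = -3 (Function('W')(M, B) = Add(-8, Mul(-5, -1)) = Add(-8, 5) = -3)
Mul(Mul(14, Function('W')(2, Function('X')(2))), Function('F')(7)) = Mul(Mul(14, -3), 5) = Mul(-42, 5) = -210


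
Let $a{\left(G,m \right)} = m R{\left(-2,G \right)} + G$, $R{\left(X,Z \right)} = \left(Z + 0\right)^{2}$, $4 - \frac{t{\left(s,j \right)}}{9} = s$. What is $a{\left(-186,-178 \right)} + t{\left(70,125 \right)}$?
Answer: $-6158868$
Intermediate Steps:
$t{\left(s,j \right)} = 36 - 9 s$
$R{\left(X,Z \right)} = Z^{2}$
$a{\left(G,m \right)} = G + m G^{2}$ ($a{\left(G,m \right)} = m G^{2} + G = G + m G^{2}$)
$a{\left(-186,-178 \right)} + t{\left(70,125 \right)} = - 186 \left(1 - -33108\right) + \left(36 - 630\right) = - 186 \left(1 + 33108\right) + \left(36 - 630\right) = \left(-186\right) 33109 - 594 = -6158274 - 594 = -6158868$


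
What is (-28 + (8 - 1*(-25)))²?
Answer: 25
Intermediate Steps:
(-28 + (8 - 1*(-25)))² = (-28 + (8 + 25))² = (-28 + 33)² = 5² = 25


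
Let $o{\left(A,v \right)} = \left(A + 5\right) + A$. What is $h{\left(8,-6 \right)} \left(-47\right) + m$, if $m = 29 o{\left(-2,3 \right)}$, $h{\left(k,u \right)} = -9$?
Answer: $452$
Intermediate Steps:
$o{\left(A,v \right)} = 5 + 2 A$ ($o{\left(A,v \right)} = \left(5 + A\right) + A = 5 + 2 A$)
$m = 29$ ($m = 29 \left(5 + 2 \left(-2\right)\right) = 29 \left(5 - 4\right) = 29 \cdot 1 = 29$)
$h{\left(8,-6 \right)} \left(-47\right) + m = \left(-9\right) \left(-47\right) + 29 = 423 + 29 = 452$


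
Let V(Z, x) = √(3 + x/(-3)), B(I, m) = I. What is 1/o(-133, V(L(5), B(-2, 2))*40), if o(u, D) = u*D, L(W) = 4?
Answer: -√33/58520 ≈ -9.8164e-5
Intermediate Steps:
V(Z, x) = √(3 - x/3) (V(Z, x) = √(3 + x*(-⅓)) = √(3 - x/3))
o(u, D) = D*u
1/o(-133, V(L(5), B(-2, 2))*40) = 1/(((√(27 - 3*(-2))/3)*40)*(-133)) = 1/(((√(27 + 6)/3)*40)*(-133)) = 1/(((√33/3)*40)*(-133)) = 1/((40*√33/3)*(-133)) = 1/(-5320*√33/3) = -√33/58520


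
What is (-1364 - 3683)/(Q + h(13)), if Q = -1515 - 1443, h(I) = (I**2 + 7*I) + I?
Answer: 5047/2685 ≈ 1.8797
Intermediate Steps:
h(I) = I**2 + 8*I
Q = -2958
(-1364 - 3683)/(Q + h(13)) = (-1364 - 3683)/(-2958 + 13*(8 + 13)) = -5047/(-2958 + 13*21) = -5047/(-2958 + 273) = -5047/(-2685) = -5047*(-1/2685) = 5047/2685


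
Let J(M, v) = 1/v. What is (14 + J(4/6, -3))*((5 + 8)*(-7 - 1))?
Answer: -4264/3 ≈ -1421.3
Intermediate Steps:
(14 + J(4/6, -3))*((5 + 8)*(-7 - 1)) = (14 + 1/(-3))*((5 + 8)*(-7 - 1)) = (14 - 1/3)*(13*(-8)) = (41/3)*(-104) = -4264/3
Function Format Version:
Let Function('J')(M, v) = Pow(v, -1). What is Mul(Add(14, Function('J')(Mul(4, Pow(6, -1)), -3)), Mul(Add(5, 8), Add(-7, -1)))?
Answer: Rational(-4264, 3) ≈ -1421.3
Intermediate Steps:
Mul(Add(14, Function('J')(Mul(4, Pow(6, -1)), -3)), Mul(Add(5, 8), Add(-7, -1))) = Mul(Add(14, Pow(-3, -1)), Mul(Add(5, 8), Add(-7, -1))) = Mul(Add(14, Rational(-1, 3)), Mul(13, -8)) = Mul(Rational(41, 3), -104) = Rational(-4264, 3)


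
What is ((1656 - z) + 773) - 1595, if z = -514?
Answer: 1348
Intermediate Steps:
((1656 - z) + 773) - 1595 = ((1656 - 1*(-514)) + 773) - 1595 = ((1656 + 514) + 773) - 1595 = (2170 + 773) - 1595 = 2943 - 1595 = 1348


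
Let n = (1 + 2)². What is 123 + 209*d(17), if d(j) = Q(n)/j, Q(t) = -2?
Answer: 1673/17 ≈ 98.412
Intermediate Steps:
n = 9 (n = 3² = 9)
d(j) = -2/j
123 + 209*d(17) = 123 + 209*(-2/17) = 123 - 418/17 = 1673/17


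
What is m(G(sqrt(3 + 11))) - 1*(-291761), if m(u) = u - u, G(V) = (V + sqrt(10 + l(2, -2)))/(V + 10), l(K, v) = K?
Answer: 291761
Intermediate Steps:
G(V) = (V + 2*sqrt(3))/(10 + V) (G(V) = (V + sqrt(10 + 2))/(V + 10) = (V + sqrt(12))/(10 + V) = (V + 2*sqrt(3))/(10 + V))
m(u) = 0
m(G(sqrt(3 + 11))) - 1*(-291761) = 0 - 1*(-291761) = 0 + 291761 = 291761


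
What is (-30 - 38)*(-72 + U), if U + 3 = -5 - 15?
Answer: 6460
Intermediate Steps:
U = -23 (U = -3 + (-5 - 15) = -3 - 20 = -23)
(-30 - 38)*(-72 + U) = (-30 - 38)*(-72 - 23) = -68*(-95) = 6460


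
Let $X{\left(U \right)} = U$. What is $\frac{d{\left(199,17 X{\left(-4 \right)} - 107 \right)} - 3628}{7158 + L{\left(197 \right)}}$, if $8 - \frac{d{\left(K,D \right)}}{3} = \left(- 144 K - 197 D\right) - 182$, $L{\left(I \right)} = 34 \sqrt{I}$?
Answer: $- \frac{73423185}{25504616} + \frac{348755 \sqrt{197}}{25504616} \approx -2.6869$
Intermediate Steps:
$d{\left(K,D \right)} = 570 + 432 K + 591 D$ ($d{\left(K,D \right)} = 24 - 3 \left(\left(- 144 K - 197 D\right) - 182\right) = 24 - 3 \left(\left(- 197 D - 144 K\right) - 182\right) = 24 - 3 \left(-182 - 197 D - 144 K\right) = 24 + \left(546 + 432 K + 591 D\right) = 570 + 432 K + 591 D$)
$\frac{d{\left(199,17 X{\left(-4 \right)} - 107 \right)} - 3628}{7158 + L{\left(197 \right)}} = \frac{\left(570 + 432 \cdot 199 + 591 \left(17 \left(-4\right) - 107\right)\right) - 3628}{7158 + 34 \sqrt{197}} = \frac{\left(570 + 85968 + 591 \left(-68 - 107\right)\right) - 3628}{7158 + 34 \sqrt{197}} = \frac{\left(570 + 85968 + 591 \left(-175\right)\right) - 3628}{7158 + 34 \sqrt{197}} = \frac{\left(570 + 85968 - 103425\right) - 3628}{7158 + 34 \sqrt{197}} = \frac{-16887 - 3628}{7158 + 34 \sqrt{197}} = - \frac{20515}{7158 + 34 \sqrt{197}}$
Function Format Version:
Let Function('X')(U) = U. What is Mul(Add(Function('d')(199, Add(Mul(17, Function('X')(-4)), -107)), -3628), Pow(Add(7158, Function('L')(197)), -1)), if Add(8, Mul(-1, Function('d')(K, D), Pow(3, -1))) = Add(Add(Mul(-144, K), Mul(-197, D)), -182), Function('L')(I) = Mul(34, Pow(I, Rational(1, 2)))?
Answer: Add(Rational(-73423185, 25504616), Mul(Rational(348755, 25504616), Pow(197, Rational(1, 2)))) ≈ -2.6869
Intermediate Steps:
Function('d')(K, D) = Add(570, Mul(432, K), Mul(591, D)) (Function('d')(K, D) = Add(24, Mul(-3, Add(Add(Mul(-144, K), Mul(-197, D)), -182))) = Add(24, Mul(-3, Add(Add(Mul(-197, D), Mul(-144, K)), -182))) = Add(24, Mul(-3, Add(-182, Mul(-197, D), Mul(-144, K)))) = Add(24, Add(546, Mul(432, K), Mul(591, D))) = Add(570, Mul(432, K), Mul(591, D)))
Mul(Add(Function('d')(199, Add(Mul(17, Function('X')(-4)), -107)), -3628), Pow(Add(7158, Function('L')(197)), -1)) = Mul(Add(Add(570, Mul(432, 199), Mul(591, Add(Mul(17, -4), -107))), -3628), Pow(Add(7158, Mul(34, Pow(197, Rational(1, 2)))), -1)) = Mul(Add(Add(570, 85968, Mul(591, Add(-68, -107))), -3628), Pow(Add(7158, Mul(34, Pow(197, Rational(1, 2)))), -1)) = Mul(Add(Add(570, 85968, Mul(591, -175)), -3628), Pow(Add(7158, Mul(34, Pow(197, Rational(1, 2)))), -1)) = Mul(Add(Add(570, 85968, -103425), -3628), Pow(Add(7158, Mul(34, Pow(197, Rational(1, 2)))), -1)) = Mul(Add(-16887, -3628), Pow(Add(7158, Mul(34, Pow(197, Rational(1, 2)))), -1)) = Mul(-20515, Pow(Add(7158, Mul(34, Pow(197, Rational(1, 2)))), -1))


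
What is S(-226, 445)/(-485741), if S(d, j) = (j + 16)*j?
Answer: -205145/485741 ≈ -0.42233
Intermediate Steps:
S(d, j) = j*(16 + j) (S(d, j) = (16 + j)*j = j*(16 + j))
S(-226, 445)/(-485741) = (445*(16 + 445))/(-485741) = (445*461)*(-1/485741) = 205145*(-1/485741) = -205145/485741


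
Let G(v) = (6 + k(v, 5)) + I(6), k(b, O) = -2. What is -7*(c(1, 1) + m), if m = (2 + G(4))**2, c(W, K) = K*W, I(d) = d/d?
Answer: -350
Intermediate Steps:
I(d) = 1
G(v) = 5 (G(v) = (6 - 2) + 1 = 4 + 1 = 5)
m = 49 (m = (2 + 5)**2 = 7**2 = 49)
-7*(c(1, 1) + m) = -7*(1*1 + 49) = -7*(1 + 49) = -7*50 = -350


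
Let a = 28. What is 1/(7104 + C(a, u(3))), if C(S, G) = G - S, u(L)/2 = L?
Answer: 1/7082 ≈ 0.00014120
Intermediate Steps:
u(L) = 2*L
1/(7104 + C(a, u(3))) = 1/(7104 + (2*3 - 1*28)) = 1/(7104 + (6 - 28)) = 1/(7104 - 22) = 1/7082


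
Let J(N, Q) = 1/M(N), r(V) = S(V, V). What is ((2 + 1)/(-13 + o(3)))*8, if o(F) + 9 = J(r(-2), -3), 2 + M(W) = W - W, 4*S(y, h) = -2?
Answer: -16/15 ≈ -1.0667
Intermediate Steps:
S(y, h) = -½ (S(y, h) = (¼)*(-2) = -½)
M(W) = -2 (M(W) = -2 + (W - W) = -2 + 0 = -2)
r(V) = -½
J(N, Q) = -½ (J(N, Q) = 1/(-2) = -½)
o(F) = -19/2 (o(F) = -9 - ½ = -19/2)
((2 + 1)/(-13 + o(3)))*8 = ((2 + 1)/(-13 - 19/2))*8 = (3/(-45/2))*8 = (3*(-2/45))*8 = -2/15*8 = -16/15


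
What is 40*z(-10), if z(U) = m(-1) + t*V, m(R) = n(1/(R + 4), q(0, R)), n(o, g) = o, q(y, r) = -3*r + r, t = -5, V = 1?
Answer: -560/3 ≈ -186.67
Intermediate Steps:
q(y, r) = -2*r
m(R) = 1/(4 + R) (m(R) = 1/(R + 4) = 1/(4 + R))
z(U) = -14/3 (z(U) = 1/(4 - 1) - 5*1 = 1/3 - 5 = -14/3)
40*z(-10) = 40*(-14/3) = -560/3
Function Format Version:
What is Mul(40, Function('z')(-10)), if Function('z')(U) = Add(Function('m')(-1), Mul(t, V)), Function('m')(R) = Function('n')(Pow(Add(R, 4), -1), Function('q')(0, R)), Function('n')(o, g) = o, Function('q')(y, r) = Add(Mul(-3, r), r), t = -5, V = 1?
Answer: Rational(-560, 3) ≈ -186.67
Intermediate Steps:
Function('q')(y, r) = Mul(-2, r)
Function('m')(R) = Pow(Add(4, R), -1) (Function('m')(R) = Pow(Add(R, 4), -1) = Pow(Add(4, R), -1))
Function('z')(U) = Rational(-14, 3) (Function('z')(U) = Add(Pow(Add(4, -1), -1), Mul(-5, 1)) = Add(Pow(3, -1), -5) = Add(Rational(1, 3), -5) = Rational(-14, 3))
Mul(40, Function('z')(-10)) = Mul(40, Rational(-14, 3)) = Rational(-560, 3)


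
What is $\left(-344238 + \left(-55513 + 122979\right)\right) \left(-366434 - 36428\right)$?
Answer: $111500921464$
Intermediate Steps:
$\left(-344238 + \left(-55513 + 122979\right)\right) \left(-366434 - 36428\right) = \left(-344238 + 67466\right) \left(-402862\right) = \left(-276772\right) \left(-402862\right) = 111500921464$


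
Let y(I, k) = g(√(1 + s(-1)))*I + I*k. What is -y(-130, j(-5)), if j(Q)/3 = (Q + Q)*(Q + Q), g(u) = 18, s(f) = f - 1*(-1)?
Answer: 41340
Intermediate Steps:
s(f) = 1 + f (s(f) = f + 1 = 1 + f)
j(Q) = 12*Q² (j(Q) = 3*((Q + Q)*(Q + Q)) = 3*((2*Q)*(2*Q)) = 3*(4*Q²) = 12*Q²)
y(I, k) = 18*I + I*k
-y(-130, j(-5)) = -(-130)*(18 + 12*(-5)²) = -(-130)*(18 + 12*25) = -(-130)*(18 + 300) = -(-130)*318 = -1*(-41340) = 41340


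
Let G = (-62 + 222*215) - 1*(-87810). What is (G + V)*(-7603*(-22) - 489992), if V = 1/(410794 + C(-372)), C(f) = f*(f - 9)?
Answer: -12078846313695727/276263 ≈ -4.3722e+10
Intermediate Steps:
C(f) = f*(-9 + f)
V = 1/552526 (V = 1/(410794 - 372*(-9 - 372)) = 1/(410794 - 372*(-381)) = 1/(410794 + 141732) = 1/552526 ≈ 1.8099e-6)
G = 135478 (G = (-62 + 47730) + 87810 = 47668 + 87810 = 135478)
(G + V)*(-7603*(-22) - 489992) = (135478 + 1/552526)*(-7603*(-22) - 489992) = 74855117429*(167266 - 489992)/552526 = (74855117429/552526)*(-322726) = -12078846313695727/276263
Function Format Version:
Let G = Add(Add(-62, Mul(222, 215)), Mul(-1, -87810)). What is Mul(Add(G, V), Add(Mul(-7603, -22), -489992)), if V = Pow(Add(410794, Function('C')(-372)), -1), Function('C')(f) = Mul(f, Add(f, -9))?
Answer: Rational(-12078846313695727, 276263) ≈ -4.3722e+10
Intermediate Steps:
Function('C')(f) = Mul(f, Add(-9, f))
V = Rational(1, 552526) (V = Pow(Add(410794, Mul(-372, Add(-9, -372))), -1) = Pow(Add(410794, Mul(-372, -381)), -1) = Pow(Add(410794, 141732), -1) = Pow(552526, -1) = Rational(1, 552526) ≈ 1.8099e-6)
G = 135478 (G = Add(Add(-62, 47730), 87810) = Add(47668, 87810) = 135478)
Mul(Add(G, V), Add(Mul(-7603, -22), -489992)) = Mul(Add(135478, Rational(1, 552526)), Add(Mul(-7603, -22), -489992)) = Mul(Rational(74855117429, 552526), Add(167266, -489992)) = Mul(Rational(74855117429, 552526), -322726) = Rational(-12078846313695727, 276263)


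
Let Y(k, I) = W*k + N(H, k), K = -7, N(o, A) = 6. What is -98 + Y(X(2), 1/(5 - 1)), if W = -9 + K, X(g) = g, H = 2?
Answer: -124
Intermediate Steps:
W = -16 (W = -9 - 7 = -16)
Y(k, I) = 6 - 16*k (Y(k, I) = -16*k + 6 = 6 - 16*k)
-98 + Y(X(2), 1/(5 - 1)) = -98 + (6 - 16*2) = -98 + (6 - 32) = -98 - 26 = -124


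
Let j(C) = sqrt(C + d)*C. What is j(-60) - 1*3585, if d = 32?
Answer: -3585 - 120*I*sqrt(7) ≈ -3585.0 - 317.49*I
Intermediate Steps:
j(C) = C*sqrt(32 + C) (j(C) = sqrt(C + 32)*C = sqrt(32 + C)*C = C*sqrt(32 + C))
j(-60) - 1*3585 = -60*sqrt(32 - 60) - 1*3585 = -120*I*sqrt(7) - 3585 = -3585 - 120*I*sqrt(7)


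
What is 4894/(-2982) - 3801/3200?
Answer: -13497691/4771200 ≈ -2.8290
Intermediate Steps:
4894/(-2982) - 3801/3200 = 4894*(-1/2982) - 3801*1/3200 = -2447/1491 - 3801/3200 = -13497691/4771200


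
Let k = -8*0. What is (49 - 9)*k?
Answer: 0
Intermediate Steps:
k = 0
(49 - 9)*k = (49 - 9)*0 = 40*0 = 0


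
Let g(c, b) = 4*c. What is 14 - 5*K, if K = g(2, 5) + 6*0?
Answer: -26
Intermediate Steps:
K = 8 (K = 4*2 + 6*0 = 8 + 0 = 8)
14 - 5*K = 14 - 5*8 = 14 - 40 = -26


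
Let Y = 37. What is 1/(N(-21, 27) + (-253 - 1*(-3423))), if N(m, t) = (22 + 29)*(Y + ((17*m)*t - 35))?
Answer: -1/488317 ≈ -2.0479e-6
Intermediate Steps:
N(m, t) = 102 + 867*m*t (N(m, t) = (22 + 29)*(37 + ((17*m)*t - 35)) = 51*(37 + (17*m*t - 35)) = 51*(37 + (-35 + 17*m*t)) = 51*(2 + 17*m*t) = 102 + 867*m*t)
1/(N(-21, 27) + (-253 - 1*(-3423))) = 1/((102 + 867*(-21)*27) + (-253 - 1*(-3423))) = 1/((102 - 491589) + (-253 + 3423)) = 1/(-491487 + 3170) = 1/(-488317) = -1/488317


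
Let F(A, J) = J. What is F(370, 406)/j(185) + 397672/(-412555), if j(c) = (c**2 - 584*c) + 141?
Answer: -1339344739/1381571685 ≈ -0.96944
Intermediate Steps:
j(c) = 141 + c**2 - 584*c
F(370, 406)/j(185) + 397672/(-412555) = 406/(141 + 185**2 - 584*185) + 397672/(-412555) = 406/(141 + 34225 - 108040) + 397672*(-1/412555) = 406/(-73674) - 36152/37505 = 406*(-1/73674) - 36152/37505 = -203/36837 - 36152/37505 = -1339344739/1381571685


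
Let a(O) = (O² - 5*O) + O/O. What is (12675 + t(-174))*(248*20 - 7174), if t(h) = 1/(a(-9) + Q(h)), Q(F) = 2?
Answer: -1206686088/43 ≈ -2.8062e+7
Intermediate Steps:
a(O) = 1 + O² - 5*O (a(O) = (O² - 5*O) + 1 = 1 + O² - 5*O)
t(h) = 1/129 (t(h) = 1/((1 + (-9)² - 5*(-9)) + 2) = 1/((1 + 81 + 45) + 2) = 1/(127 + 2) = 1/129)
(12675 + t(-174))*(248*20 - 7174) = (12675 + 1/129)*(248*20 - 7174) = 1635076*(4960 - 7174)/129 = (1635076/129)*(-2214) = -1206686088/43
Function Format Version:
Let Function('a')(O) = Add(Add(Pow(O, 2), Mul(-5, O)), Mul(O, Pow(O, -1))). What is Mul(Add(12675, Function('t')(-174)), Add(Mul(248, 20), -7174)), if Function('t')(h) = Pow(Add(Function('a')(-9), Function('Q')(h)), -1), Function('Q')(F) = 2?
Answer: Rational(-1206686088, 43) ≈ -2.8062e+7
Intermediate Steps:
Function('a')(O) = Add(1, Pow(O, 2), Mul(-5, O)) (Function('a')(O) = Add(Add(Pow(O, 2), Mul(-5, O)), 1) = Add(1, Pow(O, 2), Mul(-5, O)))
Function('t')(h) = Rational(1, 129) (Function('t')(h) = Pow(Add(Add(1, Pow(-9, 2), Mul(-5, -9)), 2), -1) = Pow(Add(Add(1, 81, 45), 2), -1) = Pow(Add(127, 2), -1) = Pow(129, -1) = Rational(1, 129))
Mul(Add(12675, Function('t')(-174)), Add(Mul(248, 20), -7174)) = Mul(Add(12675, Rational(1, 129)), Add(Mul(248, 20), -7174)) = Mul(Rational(1635076, 129), Add(4960, -7174)) = Mul(Rational(1635076, 129), -2214) = Rational(-1206686088, 43)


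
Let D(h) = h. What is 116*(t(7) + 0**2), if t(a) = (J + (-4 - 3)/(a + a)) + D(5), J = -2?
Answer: 290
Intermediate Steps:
t(a) = 3 - 7/(2*a) (t(a) = (-2 + (-4 - 3)/(a + a)) + 5 = (-2 - 7*1/(2*a)) + 5 = (-2 - 7/(2*a)) + 5 = 3 - 7/(2*a))
116*(t(7) + 0**2) = 116*((3 - 7/2/7) + 0**2) = 116*((3 - 7/2*1/7) + 0) = 116*((3 - 1/2) + 0) = 116*(5/2 + 0) = 116*(5/2) = 290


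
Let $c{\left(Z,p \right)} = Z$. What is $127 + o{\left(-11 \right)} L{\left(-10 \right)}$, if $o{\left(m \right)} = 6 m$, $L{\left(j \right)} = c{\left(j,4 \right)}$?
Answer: $787$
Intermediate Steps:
$L{\left(j \right)} = j$
$127 + o{\left(-11 \right)} L{\left(-10 \right)} = 127 + 6 \left(-11\right) \left(-10\right) = 127 - -660 = 127 + 660 = 787$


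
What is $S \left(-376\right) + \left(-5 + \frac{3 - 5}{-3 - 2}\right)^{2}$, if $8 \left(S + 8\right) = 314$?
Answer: $- \frac{293221}{25} \approx -11729.0$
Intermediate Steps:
$S = \frac{125}{4}$ ($S = -8 + \frac{1}{8} \cdot 314 = -8 + \frac{157}{4} = \frac{125}{4} \approx 31.25$)
$S \left(-376\right) + \left(-5 + \frac{3 - 5}{-3 - 2}\right)^{2} = \frac{125}{4} \left(-376\right) + \left(-5 + \frac{3 - 5}{-3 - 2}\right)^{2} = -11750 + \left(-5 - \frac{2}{-5}\right)^{2} = -11750 + \left(-5 - - \frac{2}{5}\right)^{2} = -11750 + \left(-5 + \frac{2}{5}\right)^{2} = -11750 + \left(- \frac{23}{5}\right)^{2} = -11750 + \frac{529}{25} = - \frac{293221}{25}$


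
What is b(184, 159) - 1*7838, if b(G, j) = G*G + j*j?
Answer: 51299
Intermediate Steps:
b(G, j) = G² + j²
b(184, 159) - 1*7838 = (184² + 159²) - 1*7838 = (33856 + 25281) - 7838 = 59137 - 7838 = 51299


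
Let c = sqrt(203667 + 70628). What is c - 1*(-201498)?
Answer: 201498 + sqrt(274295) ≈ 2.0202e+5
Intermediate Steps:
c = sqrt(274295) ≈ 523.73
c - 1*(-201498) = sqrt(274295) - 1*(-201498) = sqrt(274295) + 201498 = 201498 + sqrt(274295)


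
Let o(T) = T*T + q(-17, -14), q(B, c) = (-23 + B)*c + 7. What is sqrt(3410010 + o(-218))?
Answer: sqrt(3458101) ≈ 1859.6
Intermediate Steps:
q(B, c) = 7 + c*(-23 + B) (q(B, c) = c*(-23 + B) + 7 = 7 + c*(-23 + B))
o(T) = 567 + T**2 (o(T) = T*T + (7 - 23*(-14) - 17*(-14)) = T**2 + (7 + 322 + 238) = T**2 + 567 = 567 + T**2)
sqrt(3410010 + o(-218)) = sqrt(3410010 + (567 + (-218)**2)) = sqrt(3410010 + (567 + 47524)) = sqrt(3410010 + 48091) = sqrt(3458101)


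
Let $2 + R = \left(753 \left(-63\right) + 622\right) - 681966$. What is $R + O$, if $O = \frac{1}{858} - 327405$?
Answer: $- \frac{906211019}{858} \approx -1.0562 \cdot 10^{6}$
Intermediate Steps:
$O = - \frac{280913489}{858}$ ($O = \frac{1}{858} - 327405 = - \frac{280913489}{858} \approx -3.2741 \cdot 10^{5}$)
$R = -728785$ ($R = -2 + \left(\left(753 \left(-63\right) + 622\right) - 681966\right) = -2 + \left(\left(-47439 + 622\right) - 681966\right) = -2 - 728783 = -728785$)
$R + O = -728785 - \frac{280913489}{858} = - \frac{906211019}{858}$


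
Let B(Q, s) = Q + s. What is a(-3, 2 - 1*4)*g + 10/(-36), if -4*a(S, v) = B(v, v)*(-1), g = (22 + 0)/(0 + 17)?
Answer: -481/306 ≈ -1.5719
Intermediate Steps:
g = 22/17 ≈ 1.2941
a(S, v) = v/2 (a(S, v) = -(v + v)*(-1)/4 = -2*v*(-1)/4 = -(-1)*v/2 = v/2)
a(-3, 2 - 1*4)*g + 10/(-36) = ((2 - 1*4)/2)*(22/17) + 10/(-36) = ((2 - 4)/2)*(22/17) + 10*(-1/36) = ((½)*(-2))*(22/17) - 5/18 = -1*22/17 - 5/18 = -22/17 - 5/18 = -481/306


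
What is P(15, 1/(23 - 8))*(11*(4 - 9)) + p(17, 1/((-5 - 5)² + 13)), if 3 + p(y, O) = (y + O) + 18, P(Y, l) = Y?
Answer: -89608/113 ≈ -792.99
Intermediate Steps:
p(y, O) = 15 + O + y (p(y, O) = -3 + ((y + O) + 18) = -3 + ((O + y) + 18) = -3 + (18 + O + y) = 15 + O + y)
P(15, 1/(23 - 8))*(11*(4 - 9)) + p(17, 1/((-5 - 5)² + 13)) = 15*(11*(4 - 9)) + (15 + 1/((-5 - 5)² + 13) + 17) = 15*(11*(-5)) + (15 + 1/((-10)² + 13) + 17) = 15*(-55) + (15 + 1/(100 + 13) + 17) = -825 + (15 + 1/113 + 17) = -825 + 3617/113 = -89608/113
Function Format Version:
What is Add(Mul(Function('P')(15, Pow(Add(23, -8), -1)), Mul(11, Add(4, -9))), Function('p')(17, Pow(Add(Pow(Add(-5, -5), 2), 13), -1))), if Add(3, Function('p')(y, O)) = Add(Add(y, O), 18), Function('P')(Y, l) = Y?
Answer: Rational(-89608, 113) ≈ -792.99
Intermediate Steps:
Function('p')(y, O) = Add(15, O, y) (Function('p')(y, O) = Add(-3, Add(Add(y, O), 18)) = Add(-3, Add(Add(O, y), 18)) = Add(-3, Add(18, O, y)) = Add(15, O, y))
Add(Mul(Function('P')(15, Pow(Add(23, -8), -1)), Mul(11, Add(4, -9))), Function('p')(17, Pow(Add(Pow(Add(-5, -5), 2), 13), -1))) = Add(Mul(15, Mul(11, Add(4, -9))), Add(15, Pow(Add(Pow(Add(-5, -5), 2), 13), -1), 17)) = Add(Mul(15, Mul(11, -5)), Add(15, Pow(Add(Pow(-10, 2), 13), -1), 17)) = Add(Mul(15, -55), Add(15, Pow(Add(100, 13), -1), 17)) = Add(-825, Add(15, Pow(113, -1), 17)) = Add(-825, Add(15, Rational(1, 113), 17)) = Add(-825, Rational(3617, 113)) = Rational(-89608, 113)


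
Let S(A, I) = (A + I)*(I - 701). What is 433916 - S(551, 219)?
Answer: 805056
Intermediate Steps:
S(A, I) = (-701 + I)*(A + I) (S(A, I) = (A + I)*(-701 + I) = (-701 + I)*(A + I))
433916 - S(551, 219) = 433916 - (219**2 - 701*551 - 701*219 + 551*219) = 433916 - (47961 - 386251 - 153519 + 120669) = 433916 - 1*(-371140) = 433916 + 371140 = 805056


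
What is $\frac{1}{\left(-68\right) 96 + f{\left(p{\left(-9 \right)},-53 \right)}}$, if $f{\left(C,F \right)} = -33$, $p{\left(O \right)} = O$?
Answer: $- \frac{1}{6561} \approx -0.00015242$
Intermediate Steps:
$\frac{1}{\left(-68\right) 96 + f{\left(p{\left(-9 \right)},-53 \right)}} = \frac{1}{\left(-68\right) 96 - 33} = \frac{1}{-6528 - 33} = \frac{1}{-6561} = - \frac{1}{6561}$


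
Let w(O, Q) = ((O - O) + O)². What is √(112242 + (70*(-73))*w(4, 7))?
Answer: √30482 ≈ 174.59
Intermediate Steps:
w(O, Q) = O² (w(O, Q) = (0 + O)² = O²)
√(112242 + (70*(-73))*w(4, 7)) = √(112242 + (70*(-73))*4²) = √(112242 - 5110*16) = √(112242 - 81760) = √30482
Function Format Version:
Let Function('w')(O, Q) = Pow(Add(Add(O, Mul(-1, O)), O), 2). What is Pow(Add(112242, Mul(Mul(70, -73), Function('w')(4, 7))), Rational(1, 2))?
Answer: Pow(30482, Rational(1, 2)) ≈ 174.59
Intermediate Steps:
Function('w')(O, Q) = Pow(O, 2) (Function('w')(O, Q) = Pow(Add(0, O), 2) = Pow(O, 2))
Pow(Add(112242, Mul(Mul(70, -73), Function('w')(4, 7))), Rational(1, 2)) = Pow(Add(112242, Mul(Mul(70, -73), Pow(4, 2))), Rational(1, 2)) = Pow(Add(112242, Mul(-5110, 16)), Rational(1, 2)) = Pow(Add(112242, -81760), Rational(1, 2)) = Pow(30482, Rational(1, 2))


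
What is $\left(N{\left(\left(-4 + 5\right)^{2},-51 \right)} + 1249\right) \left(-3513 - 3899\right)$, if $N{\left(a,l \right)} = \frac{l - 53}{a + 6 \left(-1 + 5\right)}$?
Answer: $- \frac{230668852}{25} \approx -9.2268 \cdot 10^{6}$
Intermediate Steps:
$N{\left(a,l \right)} = \frac{-53 + l}{24 + a}$ ($N{\left(a,l \right)} = \frac{-53 + l}{a + 6 \cdot 4} = \frac{-53 + l}{a + 24} = \frac{-53 + l}{24 + a}$)
$\left(N{\left(\left(-4 + 5\right)^{2},-51 \right)} + 1249\right) \left(-3513 - 3899\right) = \left(\frac{-53 - 51}{24 + \left(-4 + 5\right)^{2}} + 1249\right) \left(-3513 - 3899\right) = \left(\frac{1}{24 + 1^{2}} \left(-104\right) + 1249\right) \left(-7412\right) = \left(\frac{1}{24 + 1} \left(-104\right) + 1249\right) \left(-7412\right) = \left(\frac{1}{25} \left(-104\right) + 1249\right) \left(-7412\right) = \left(- \frac{104}{25} + 1249\right) \left(-7412\right) = \frac{31121}{25} \left(-7412\right) = - \frac{230668852}{25}$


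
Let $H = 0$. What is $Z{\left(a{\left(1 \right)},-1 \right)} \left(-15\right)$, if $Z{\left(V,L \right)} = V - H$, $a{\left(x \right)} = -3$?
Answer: $45$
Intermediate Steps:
$Z{\left(V,L \right)} = V$ ($Z{\left(V,L \right)} = V - 0 = V + 0 = V$)
$Z{\left(a{\left(1 \right)},-1 \right)} \left(-15\right) = \left(-3\right) \left(-15\right) = 45$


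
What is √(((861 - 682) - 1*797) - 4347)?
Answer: I*√4965 ≈ 70.463*I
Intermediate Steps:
√(((861 - 682) - 1*797) - 4347) = √((179 - 797) - 4347) = √(-618 - 4347) = √(-4965) = I*√4965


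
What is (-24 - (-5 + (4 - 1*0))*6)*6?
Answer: -108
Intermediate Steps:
(-24 - (-5 + (4 - 1*0))*6)*6 = (-24 - (-5 + (4 + 0))*6)*6 = (-24 - (-5 + 4)*6)*6 = (-24 - (-1)*6)*6 = (-24 - 1*(-6))*6 = (-24 + 6)*6 = -18*6 = -108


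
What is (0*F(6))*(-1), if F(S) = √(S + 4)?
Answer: 0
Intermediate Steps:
F(S) = √(4 + S)
(0*F(6))*(-1) = (0*√(4 + 6))*(-1) = (0*√10)*(-1) = 0*(-1) = 0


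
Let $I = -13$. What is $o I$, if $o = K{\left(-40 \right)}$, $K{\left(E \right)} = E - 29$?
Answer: $897$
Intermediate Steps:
$K{\left(E \right)} = -29 + E$ ($K{\left(E \right)} = E - 29 = -29 + E$)
$o = -69$ ($o = -29 - 40 = -69$)
$o I = \left(-69\right) \left(-13\right) = 897$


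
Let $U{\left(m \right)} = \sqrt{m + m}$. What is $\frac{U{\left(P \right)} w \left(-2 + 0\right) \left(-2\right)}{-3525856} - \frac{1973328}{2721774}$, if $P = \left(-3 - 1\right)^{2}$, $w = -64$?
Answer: $- \frac{328888}{453629} + \frac{32 \sqrt{2}}{110183} \approx -0.7246$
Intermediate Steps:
$P = 16$ ($P = \left(-4\right)^{2} = 16$)
$U{\left(m \right)} = \sqrt{2} \sqrt{m}$ ($U{\left(m \right)} = \sqrt{2 m} = \sqrt{2} \sqrt{m}$)
$\frac{U{\left(P \right)} w \left(-2 + 0\right) \left(-2\right)}{-3525856} - \frac{1973328}{2721774} = \frac{\sqrt{2} \sqrt{16} \left(-64\right) \left(-2 + 0\right) \left(-2\right)}{-3525856} - \frac{1973328}{2721774} = \sqrt{2} \cdot 4 \left(-64\right) \left(\left(-2\right) \left(-2\right)\right) \left(- \frac{1}{3525856}\right) - \frac{328888}{453629} = 4 \sqrt{2} \left(-64\right) 4 \left(- \frac{1}{3525856}\right) - \frac{328888}{453629} = - 256 \sqrt{2} \cdot 4 \left(- \frac{1}{3525856}\right) - \frac{328888}{453629} = - 1024 \sqrt{2} \left(- \frac{1}{3525856}\right) - \frac{328888}{453629} = \frac{32 \sqrt{2}}{110183} - \frac{328888}{453629} = - \frac{328888}{453629} + \frac{32 \sqrt{2}}{110183}$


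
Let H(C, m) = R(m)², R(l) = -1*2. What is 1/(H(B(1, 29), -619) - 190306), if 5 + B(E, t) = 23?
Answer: -1/190302 ≈ -5.2548e-6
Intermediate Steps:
R(l) = -2
B(E, t) = 18 (B(E, t) = -5 + 23 = 18)
H(C, m) = 4 (H(C, m) = (-2)² = 4)
1/(H(B(1, 29), -619) - 190306) = 1/(4 - 190306) = 1/(-190302) = -1/190302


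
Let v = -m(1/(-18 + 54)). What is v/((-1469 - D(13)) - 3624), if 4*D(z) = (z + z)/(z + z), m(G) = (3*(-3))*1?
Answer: -12/6791 ≈ -0.0017670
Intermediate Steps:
m(G) = -9 (m(G) = -9*1 = -9)
D(z) = ¼ (D(z) = ((z + z)/(z + z))/4 = ((2*z)/((2*z)))/4 = ((2*z)*(1/(2*z)))/4 = (¼)*1 = ¼)
v = 9 (v = -1*(-9) = 9)
v/((-1469 - D(13)) - 3624) = 9/((-1469 - 1*¼) - 3624) = 9/((-1469 - ¼) - 3624) = 9/(-5877/4 - 3624) = 9/(-20373/4) = 9*(-4/20373) = -12/6791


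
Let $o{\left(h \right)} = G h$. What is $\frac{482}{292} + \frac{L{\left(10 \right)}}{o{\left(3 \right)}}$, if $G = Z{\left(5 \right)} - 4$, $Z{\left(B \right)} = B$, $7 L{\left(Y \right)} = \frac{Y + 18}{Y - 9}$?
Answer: $\frac{1307}{438} \approx 2.984$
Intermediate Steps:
$L{\left(Y \right)} = \frac{18 + Y}{7 \left(-9 + Y\right)}$ ($L{\left(Y \right)} = \frac{\left(Y + 18\right) \frac{1}{Y - 9}}{7} = \frac{\left(18 + Y\right) \frac{1}{-9 + Y}}{7} = \frac{\frac{1}{-9 + Y} \left(18 + Y\right)}{7} = \frac{18 + Y}{7 \left(-9 + Y\right)}$)
$G = 1$ ($G = 5 - 4 = 1$)
$o{\left(h \right)} = h$ ($o{\left(h \right)} = 1 h = h$)
$\frac{482}{292} + \frac{L{\left(10 \right)}}{o{\left(3 \right)}} = \frac{482}{292} + \frac{\frac{1}{7} \frac{1}{-9 + 10} \left(18 + 10\right)}{3} = 482 \cdot \frac{1}{292} + \frac{1}{7} \cdot 1^{-1} \cdot 28 \cdot \frac{1}{3} = \frac{241}{146} + \frac{1}{7} \cdot 1 \cdot 28 \cdot \frac{1}{3} = \frac{241}{146} + 4 \cdot \frac{1}{3} = \frac{241}{146} + \frac{4}{3} = \frac{1307}{438}$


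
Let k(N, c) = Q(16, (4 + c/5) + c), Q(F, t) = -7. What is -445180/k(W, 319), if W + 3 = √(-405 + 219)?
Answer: 445180/7 ≈ 63597.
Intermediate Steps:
W = -3 + I*√186 (W = -3 + √(-405 + 219) = -3 + √(-186) = -3 + I*√186 ≈ -3.0 + 13.638*I)
k(N, c) = -7
-445180/k(W, 319) = -445180/(-7) = -445180*(-⅐) = 445180/7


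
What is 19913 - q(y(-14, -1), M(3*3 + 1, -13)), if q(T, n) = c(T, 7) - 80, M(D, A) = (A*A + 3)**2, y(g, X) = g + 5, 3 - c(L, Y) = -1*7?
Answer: 19983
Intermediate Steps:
c(L, Y) = 10 (c(L, Y) = 3 - (-1)*7 = 3 - 1*(-7) = 3 + 7 = 10)
y(g, X) = 5 + g
M(D, A) = (3 + A**2)**2 (M(D, A) = (A**2 + 3)**2 = (3 + A**2)**2)
q(T, n) = -70 (q(T, n) = 10 - 80 = -70)
19913 - q(y(-14, -1), M(3*3 + 1, -13)) = 19913 - 1*(-70) = 19913 + 70 = 19983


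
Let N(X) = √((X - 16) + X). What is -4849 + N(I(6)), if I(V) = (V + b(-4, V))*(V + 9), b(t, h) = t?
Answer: -4849 + 2*√11 ≈ -4842.4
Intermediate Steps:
I(V) = (-4 + V)*(9 + V) (I(V) = (V - 4)*(V + 9) = (-4 + V)*(9 + V))
N(X) = √(-16 + 2*X) (N(X) = √((-16 + X) + X) = √(-16 + 2*X))
-4849 + N(I(6)) = -4849 + √(-16 + 2*(-36 + 6² + 5*6)) = -4849 + √(-16 + 2*(-36 + 36 + 30)) = -4849 + √(-16 + 2*30) = -4849 + √(-16 + 60) = -4849 + √44 = -4849 + 2*√11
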